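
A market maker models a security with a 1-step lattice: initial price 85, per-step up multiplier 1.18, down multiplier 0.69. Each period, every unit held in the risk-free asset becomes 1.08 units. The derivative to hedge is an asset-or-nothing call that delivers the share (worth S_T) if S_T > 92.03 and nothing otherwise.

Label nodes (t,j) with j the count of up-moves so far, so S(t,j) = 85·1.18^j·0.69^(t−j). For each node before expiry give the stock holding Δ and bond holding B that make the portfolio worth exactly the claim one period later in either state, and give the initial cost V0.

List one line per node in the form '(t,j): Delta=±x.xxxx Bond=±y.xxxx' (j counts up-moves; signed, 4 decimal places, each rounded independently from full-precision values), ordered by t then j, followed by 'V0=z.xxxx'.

Under the risk-neutral measure, an up-move has probability p* = (R−d)/(u−d) = 0.7959 and values discount at R = 1.08.
Terminal payoffs: V(1,0)=0.0000, V(1,1)=100.3000
(0,0): S=85.0000. Δ = (V_up−V_dn)/(S_up−S_dn) = (100.3000−0.0000)/(100.3000−58.6500) = 2.4082. V = [p*·100.3000 + (1−p*)·0.0000]/1.08 = 73.9172. B = V − Δ·S = -130.7766.
Root portfolio cost Δ·85+B reproduces V0=73.9172.

(0,0): Delta=2.4082 Bond=-130.7766
V0=73.9172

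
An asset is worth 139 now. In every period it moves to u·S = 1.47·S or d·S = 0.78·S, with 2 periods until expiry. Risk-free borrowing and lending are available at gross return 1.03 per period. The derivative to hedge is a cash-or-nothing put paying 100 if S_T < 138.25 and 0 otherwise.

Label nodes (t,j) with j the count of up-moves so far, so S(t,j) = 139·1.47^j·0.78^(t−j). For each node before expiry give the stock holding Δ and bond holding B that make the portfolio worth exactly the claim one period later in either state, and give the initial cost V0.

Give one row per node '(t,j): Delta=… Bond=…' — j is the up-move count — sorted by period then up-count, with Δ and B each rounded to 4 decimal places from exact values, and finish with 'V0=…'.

No-arbitrage ⇒ martingale measure with p* = (R−d)/(u−d) = 0.3623.
Payoff layer (t=2): V(2,0)=100.0000, V(2,1)=0.0000, V(2,2)=0.0000
(1,0): S=108.4200. Δ = (V_up−V_dn)/(S_up−S_dn) = (0.0000−100.0000)/(159.3774−84.5676) = -1.3367. V = [p*·0.0000 + (1−p*)·100.0000]/1.03 = 61.9108. B = V − Δ·S = 206.8383.
(1,1): S=204.3300. Δ = (V_up−V_dn)/(S_up−S_dn) = (0.0000−0.0000)/(300.3651−159.3774) = 0.0000. V = [p*·0.0000 + (1−p*)·0.0000]/1.03 = 0.0000. B = V − Δ·S = 0.0000.
(0,0): S=139.0000. Δ = (V_up−V_dn)/(S_up−S_dn) = (0.0000−61.9108)/(204.3300−108.4200) = -0.6455. V = [p*·0.0000 + (1−p*)·61.9108]/1.03 = 38.3295. B = V − Δ·S = 128.0552.
Self-financing check: at every node Δ·S+B equals the discounted successor values.

(0,0): Delta=-0.6455 Bond=128.0552
(1,0): Delta=-1.3367 Bond=206.8383
(1,1): Delta=0.0000 Bond=0.0000
V0=38.3295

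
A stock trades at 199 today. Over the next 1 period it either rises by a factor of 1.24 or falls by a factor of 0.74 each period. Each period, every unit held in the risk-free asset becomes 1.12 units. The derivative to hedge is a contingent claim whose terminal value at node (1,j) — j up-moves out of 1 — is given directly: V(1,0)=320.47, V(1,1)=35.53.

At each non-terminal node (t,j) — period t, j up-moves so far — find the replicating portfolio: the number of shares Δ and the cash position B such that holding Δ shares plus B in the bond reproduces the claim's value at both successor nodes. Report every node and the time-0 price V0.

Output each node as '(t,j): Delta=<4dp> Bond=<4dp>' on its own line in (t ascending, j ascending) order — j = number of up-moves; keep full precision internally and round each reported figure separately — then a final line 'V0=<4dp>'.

(0,0): Delta=-2.8637 Bond=662.6618
V0=92.7818

Risk-neutral probability p* = (R−d)/(u−d) = (1.12−0.74)/(1.24−0.74) = 0.7600.
At expiry t=1: V(1,0)=320.4700, V(1,1)=35.5300
Node (0,0) S=199.0000: V=(p*·35.5300+(1−p*)·320.4700)/1.12=92.7818; Δ=(35.5300−320.4700)/(246.7600−147.2600)=-2.8637; B=V−Δ·S=662.6618
Self-financing check: at every node Δ·S+B equals the discounted successor values.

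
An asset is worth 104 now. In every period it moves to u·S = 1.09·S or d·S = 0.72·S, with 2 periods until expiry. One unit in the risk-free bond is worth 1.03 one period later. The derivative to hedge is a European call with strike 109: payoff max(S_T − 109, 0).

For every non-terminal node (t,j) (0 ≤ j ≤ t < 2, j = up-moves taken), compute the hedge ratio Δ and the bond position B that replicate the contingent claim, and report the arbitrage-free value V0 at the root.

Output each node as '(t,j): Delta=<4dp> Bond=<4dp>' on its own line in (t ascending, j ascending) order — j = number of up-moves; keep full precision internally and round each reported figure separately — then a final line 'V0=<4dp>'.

Risk-neutral probability p* = (R−d)/(u−d) = (1.03−0.72)/(1.09−0.72) = 0.8378.
Terminal values V(2,·): V(2,0)=0.0000, V(2,1)=0.0000, V(2,2)=14.5624
  t=1,j=0: stock 74.8800 → up 81.6192 (V=0.0000), down 53.9136 (V=0.0000). Price 0.0000; hedge Δ=0.0000, bond B=0.0000.
  t=1,j=1: stock 113.3600 → up 123.5624 (V=14.5624), down 81.6192 (V=0.0000). Price 11.8456; hedge Δ=0.3472, bond B=-27.5123.
  t=0,j=0: stock 104.0000 → up 113.3600 (V=11.8456), down 74.8800 (V=0.0000). Price 9.6356; hedge Δ=0.3078, bond B=-22.3794.
Self-financing check: at every node Δ·S+B equals the discounted successor values.

(0,0): Delta=0.3078 Bond=-22.3794
(1,0): Delta=0.0000 Bond=0.0000
(1,1): Delta=0.3472 Bond=-27.5123
V0=9.6356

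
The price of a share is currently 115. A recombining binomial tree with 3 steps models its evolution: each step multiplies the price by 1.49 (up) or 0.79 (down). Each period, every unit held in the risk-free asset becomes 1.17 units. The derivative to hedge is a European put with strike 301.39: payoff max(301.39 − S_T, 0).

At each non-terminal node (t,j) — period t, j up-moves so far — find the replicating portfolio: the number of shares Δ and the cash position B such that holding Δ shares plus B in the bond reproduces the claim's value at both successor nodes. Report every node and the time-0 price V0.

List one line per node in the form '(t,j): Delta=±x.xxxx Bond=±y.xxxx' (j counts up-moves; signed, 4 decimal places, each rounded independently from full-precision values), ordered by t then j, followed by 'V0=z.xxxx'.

(0,0): Delta=-0.7887 Bond=171.7693
(1,0): Delta=-1.0000 Bond=220.1695
(1,1): Delta=-0.6943 Bond=184.8021
(2,0): Delta=-1.0000 Bond=257.5983
(2,1): Delta=-1.0000 Bond=257.5983
(2,2): Delta=-0.5578 Bond=181.3723
V0=81.0723

The replicating-portfolio and risk-neutral prices coincide; use p* = (1.17−0.79)/(1.49−0.79) = 0.5429 for the latter.
At expiry t=3: V(3,0)=244.6905, V(3,1)=194.4505, V(3,2)=99.6939, V(3,3)=0.0000
Node (2,0) S=71.7715: V=(p*·194.4505+(1−p*)·244.6905)/1.17=185.8268; Δ=(194.4505−244.6905)/(106.9395−56.6995)=-1.0000; B=V−Δ·S=257.5983
Node (2,1) S=135.3665: V=(p*·99.6939+(1−p*)·194.4505)/1.17=122.2318; Δ=(99.6939−194.4505)/(201.6961−106.9395)=-1.0000; B=V−Δ·S=257.5983
Node (2,2) S=255.3115: V=(p*·0.0000+(1−p*)·99.6939)/1.17=38.9524; Δ=(0.0000−99.6939)/(380.4141−201.6961)=-0.5578; B=V−Δ·S=181.3723
Node (1,0) S=90.8500: V=(p*·122.2318+(1−p*)·185.8268)/1.17=129.3195; Δ=(122.2318−185.8268)/(135.3665−71.7715)=-1.0000; B=V−Δ·S=220.1695
Node (1,1) S=171.3500: V=(p*·38.9524+(1−p*)·122.2318)/1.17=65.8316; Δ=(38.9524−122.2318)/(255.3115−135.3665)=-0.6943; B=V−Δ·S=184.8021
Node (0,0) S=115.0000: V=(p*·65.8316+(1−p*)·129.3195)/1.17=81.0723; Δ=(65.8316−129.3195)/(171.3500−90.8500)=-0.7887; B=V−Δ·S=171.7693
Root portfolio cost Δ·115+B reproduces V0=81.0723.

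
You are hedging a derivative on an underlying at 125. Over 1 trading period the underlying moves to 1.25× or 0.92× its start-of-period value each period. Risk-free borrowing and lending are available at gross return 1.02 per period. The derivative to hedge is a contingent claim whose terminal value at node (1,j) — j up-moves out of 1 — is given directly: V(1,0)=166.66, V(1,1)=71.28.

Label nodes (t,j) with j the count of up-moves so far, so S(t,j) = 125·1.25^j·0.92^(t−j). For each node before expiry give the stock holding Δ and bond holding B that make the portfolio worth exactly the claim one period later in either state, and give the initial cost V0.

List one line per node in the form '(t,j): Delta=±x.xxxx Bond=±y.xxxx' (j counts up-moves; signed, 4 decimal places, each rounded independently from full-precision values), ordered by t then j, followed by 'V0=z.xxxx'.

Under the risk-neutral measure, an up-move has probability p* = (R−d)/(u−d) = 0.3030 and values discount at R = 1.02.
At expiry t=1: V(1,0)=166.6600, V(1,1)=71.2800
Node (0,0) S=125.0000: V=(p*·71.2800+(1−p*)·166.6600)/1.02=135.0559; Δ=(71.2800−166.6600)/(156.2500−115.0000)=-2.3122; B=V−Δ·S=424.0862
Each (Δ,B) replicates both successor values, so the strategy is self-financing and V0 is arbitrage-free.

(0,0): Delta=-2.3122 Bond=424.0862
V0=135.0559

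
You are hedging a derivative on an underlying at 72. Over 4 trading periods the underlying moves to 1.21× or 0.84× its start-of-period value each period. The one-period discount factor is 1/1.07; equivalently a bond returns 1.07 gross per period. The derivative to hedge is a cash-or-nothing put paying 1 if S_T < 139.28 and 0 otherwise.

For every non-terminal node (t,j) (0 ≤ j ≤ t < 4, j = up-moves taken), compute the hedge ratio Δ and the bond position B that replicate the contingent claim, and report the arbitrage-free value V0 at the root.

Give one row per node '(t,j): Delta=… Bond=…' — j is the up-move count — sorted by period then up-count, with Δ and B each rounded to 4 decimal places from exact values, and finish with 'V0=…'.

(0,0): Delta=-0.0074 Bond=1.1789
(1,0): Delta=0.0000 Bond=0.8163
(1,1): Delta=-0.0105 Bond=1.5324
(2,0): Delta=0.0000 Bond=0.8734
(2,1): Delta=0.0000 Bond=0.8734
(2,2): Delta=-0.0149 Bond=2.1061
(3,0): Delta=0.0000 Bond=0.9346
(3,1): Delta=0.0000 Bond=0.9346
(3,2): Delta=0.0000 Bond=0.9346
(3,3): Delta=-0.0212 Bond=3.0563
V0=0.6490

Under the risk-neutral measure, an up-move has probability p* = (R−d)/(u−d) = 0.6216 and values discount at R = 1.07.
Terminal values V(4,·): V(4,0)=1.0000, V(4,1)=1.0000, V(4,2)=1.0000, V(4,3)=1.0000, V(4,4)=0.0000
  t=3,j=0: stock 42.6747 → up 51.6364 (V=1.0000), down 35.8467 (V=1.0000). Price 0.9346; hedge Δ=0.0000, bond B=0.9346.
  t=3,j=1: stock 61.4719 → up 74.3810 (V=1.0000), down 51.6364 (V=1.0000). Price 0.9346; hedge Δ=0.0000, bond B=0.9346.
  t=3,j=2: stock 88.5488 → up 107.1440 (V=1.0000), down 74.3810 (V=1.0000). Price 0.9346; hedge Δ=0.0000, bond B=0.9346.
  t=3,j=3: stock 127.5524 → up 154.3384 (V=0.0000), down 107.1440 (V=1.0000). Price 0.3536; hedge Δ=-0.0212, bond B=3.0563.
  t=2,j=0: stock 50.8032 → up 61.4719 (V=0.9346), down 42.6747 (V=0.9346). Price 0.8734; hedge Δ=0.0000, bond B=0.8734.
  t=2,j=1: stock 73.1808 → up 88.5488 (V=0.9346), down 61.4719 (V=0.9346). Price 0.8734; hedge Δ=0.0000, bond B=0.8734.
  t=2,j=2: stock 105.4152 → up 127.5524 (V=0.3536), down 88.5488 (V=0.9346). Price 0.5359; hedge Δ=-0.0149, bond B=2.1061.
  t=1,j=0: stock 60.4800 → up 73.1808 (V=0.8734), down 50.8032 (V=0.8734). Price 0.8163; hedge Δ=0.0000, bond B=0.8163.
  t=1,j=1: stock 87.1200 → up 105.4152 (V=0.5359), down 73.1808 (V=0.8734). Price 0.6202; hedge Δ=-0.0105, bond B=1.5324.
  t=0,j=0: stock 72.0000 → up 87.1200 (V=0.6202), down 60.4800 (V=0.8163). Price 0.6490; hedge Δ=-0.0074, bond B=1.1789.
The time-0 hedge costs 0.6490, which is the no-arbitrage price.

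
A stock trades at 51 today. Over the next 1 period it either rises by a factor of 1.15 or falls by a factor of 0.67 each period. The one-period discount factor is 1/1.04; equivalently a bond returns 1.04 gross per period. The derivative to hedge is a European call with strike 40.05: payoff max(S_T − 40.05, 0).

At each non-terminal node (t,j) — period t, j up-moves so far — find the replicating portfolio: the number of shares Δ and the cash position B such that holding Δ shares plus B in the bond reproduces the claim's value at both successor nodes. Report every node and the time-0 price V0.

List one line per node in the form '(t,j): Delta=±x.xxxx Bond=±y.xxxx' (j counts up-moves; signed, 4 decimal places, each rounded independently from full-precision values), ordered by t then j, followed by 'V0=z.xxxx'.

(0,0): Delta=0.7598 Bond=-24.9639
V0=13.7861

The replicating-portfolio and risk-neutral prices coincide; use p* = (1.04−0.67)/(1.15−0.67) = 0.7708 for the latter.
Terminal payoffs: V(1,0)=0.0000, V(1,1)=18.6000
Node (0,0) S=51.0000: V=(p*·18.6000+(1−p*)·0.0000)/1.04=13.7861; Δ=(18.6000−0.0000)/(58.6500−34.1700)=0.7598; B=V−Δ·S=-24.9639
Self-financing check: at every node Δ·S+B equals the discounted successor values.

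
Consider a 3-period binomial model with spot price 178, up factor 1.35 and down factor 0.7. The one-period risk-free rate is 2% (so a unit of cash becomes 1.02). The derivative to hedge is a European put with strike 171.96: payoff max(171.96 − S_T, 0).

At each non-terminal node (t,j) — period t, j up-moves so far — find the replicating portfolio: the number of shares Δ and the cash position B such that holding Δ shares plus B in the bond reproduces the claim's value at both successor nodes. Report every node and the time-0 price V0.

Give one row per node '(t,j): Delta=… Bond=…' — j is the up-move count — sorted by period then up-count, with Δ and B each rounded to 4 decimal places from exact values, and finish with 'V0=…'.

(0,0): Delta=-0.3465 Bond=94.8049
(1,0): Delta=-0.6715 Bond=137.1922
(1,1): Delta=-0.1728 Bond=54.9445
(2,0): Delta=-1.0000 Bond=168.5882
(2,1): Delta=-0.4958 Bond=110.3885
(2,2): Delta=0.0000 Bond=0.0000
V0=33.1233

Risk-neutral probability p* = (R−d)/(u−d) = (1.02−0.7)/(1.35−0.7) = 0.4923.
Terminal values V(3,·): V(3,0)=110.9060, V(3,1)=54.2130, V(3,2)=0.0000, V(3,3)=0.0000
Node (2,0) S=87.2200: V=(p*·54.2130+(1−p*)·110.9060)/1.02=81.3682; Δ=(54.2130−110.9060)/(117.7470−61.0540)=-1.0000; B=V−Δ·S=168.5882
Node (2,1) S=168.2100: V=(p*·0.0000+(1−p*)·54.2130)/1.02=26.9838; Δ=(0.0000−54.2130)/(227.0835−117.7470)=-0.4958; B=V−Δ·S=110.3885
Node (2,2) S=324.4050: V=(p*·0.0000+(1−p*)·0.0000)/1.02=0.0000; Δ=(0.0000−0.0000)/(437.9468−227.0835)=0.0000; B=V−Δ·S=0.0000
Node (1,0) S=124.6000: V=(p*·26.9838+(1−p*)·81.3682)/1.02=53.5239; Δ=(26.9838−81.3682)/(168.2100−87.2200)=-0.6715; B=V−Δ·S=137.1922
Node (1,1) S=240.3000: V=(p*·0.0000+(1−p*)·26.9838)/1.02=13.4309; Δ=(0.0000−26.9838)/(324.4050−168.2100)=-0.1728; B=V−Δ·S=54.9445
Node (0,0) S=178.0000: V=(p*·13.4309+(1−p*)·53.5239)/1.02=33.1233; Δ=(13.4309−53.5239)/(240.3000−124.6000)=-0.3465; B=V−Δ·S=94.8049
Self-financing check: at every node Δ·S+B equals the discounted successor values.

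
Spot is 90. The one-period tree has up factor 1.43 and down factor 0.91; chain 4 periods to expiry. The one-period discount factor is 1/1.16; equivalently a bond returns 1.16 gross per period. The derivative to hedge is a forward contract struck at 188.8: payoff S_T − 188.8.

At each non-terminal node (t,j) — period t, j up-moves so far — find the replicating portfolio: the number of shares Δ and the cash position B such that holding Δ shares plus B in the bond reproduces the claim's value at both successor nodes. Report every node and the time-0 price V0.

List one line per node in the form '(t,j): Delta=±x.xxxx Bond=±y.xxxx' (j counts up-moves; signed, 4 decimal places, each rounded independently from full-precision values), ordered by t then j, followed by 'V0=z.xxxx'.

(0,0): Delta=1.0000 Bond=-104.2726
(1,0): Delta=1.0000 Bond=-120.9562
(1,1): Delta=1.0000 Bond=-120.9562
(2,0): Delta=1.0000 Bond=-140.3092
(2,1): Delta=1.0000 Bond=-140.3092
(2,2): Delta=1.0000 Bond=-140.3092
(3,0): Delta=1.0000 Bond=-162.7586
(3,1): Delta=1.0000 Bond=-162.7586
(3,2): Delta=1.0000 Bond=-162.7586
(3,3): Delta=1.0000 Bond=-162.7586
V0=-14.2726

Under the risk-neutral measure, an up-move has probability p* = (R−d)/(u−d) = 0.4808 and values discount at R = 1.16.
Terminal values V(4,·): V(4,0)=-127.0825, V(4,1)=-91.8154, V(4,2)=-36.3956, V(4,3)=50.6926, V(4,4)=187.5454
  t=3,j=0: stock 67.8214 → up 96.9846 (V=-91.8154), down 61.7175 (V=-127.0825). Price -94.9372; hedge Δ=1.0000, bond B=-162.7586.
  t=3,j=1: stock 106.5765 → up 152.4044 (V=-36.3956), down 96.9846 (V=-91.8154). Price -56.1822; hedge Δ=1.0000, bond B=-162.7586.
  t=3,j=2: stock 167.4773 → up 239.4926 (V=50.6926), down 152.4044 (V=-36.3956). Price 4.7187; hedge Δ=1.0000, bond B=-162.7586.
  t=3,j=3: stock 263.1786 → up 376.3454 (V=187.5454), down 239.4926 (V=50.6926). Price 100.4200; hedge Δ=1.0000, bond B=-162.7586.
  t=2,j=0: stock 74.5290 → up 106.5765 (V=-56.1822), down 67.8214 (V=-94.9372). Price -65.7802; hedge Δ=1.0000, bond B=-140.3092.
  t=2,j=1: stock 117.1170 → up 167.4773 (V=4.7187), down 106.5765 (V=-56.1822). Price -23.1922; hedge Δ=1.0000, bond B=-140.3092.
  t=2,j=2: stock 184.0410 → up 263.1786 (V=100.4200), down 167.4773 (V=4.7187). Price 43.7318; hedge Δ=1.0000, bond B=-140.3092.
  t=1,j=0: stock 81.9000 → up 117.1170 (V=-23.1922), down 74.5290 (V=-65.7802). Price -39.0562; hedge Δ=1.0000, bond B=-120.9562.
  t=1,j=1: stock 128.7000 → up 184.0410 (V=43.7318), down 117.1170 (V=-23.1922). Price 7.7438; hedge Δ=1.0000, bond B=-120.9562.
  t=0,j=0: stock 90.0000 → up 128.7000 (V=7.7438), down 81.9000 (V=-39.0562). Price -14.2726; hedge Δ=1.0000, bond B=-104.2726.
The time-0 hedge costs -14.2726, which is the no-arbitrage price.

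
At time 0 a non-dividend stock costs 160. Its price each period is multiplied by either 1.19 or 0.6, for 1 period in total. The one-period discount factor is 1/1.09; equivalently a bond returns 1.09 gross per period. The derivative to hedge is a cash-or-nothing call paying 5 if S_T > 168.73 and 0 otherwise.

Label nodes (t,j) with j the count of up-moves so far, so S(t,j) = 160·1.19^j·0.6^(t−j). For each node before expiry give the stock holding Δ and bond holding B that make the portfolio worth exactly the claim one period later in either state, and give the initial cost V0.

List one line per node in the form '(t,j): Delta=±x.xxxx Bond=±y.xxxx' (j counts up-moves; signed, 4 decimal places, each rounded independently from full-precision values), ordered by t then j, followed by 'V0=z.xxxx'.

Risk-neutral probability p* = (R−d)/(u−d) = (1.09−0.6)/(1.19−0.6) = 0.8305.
Terminal payoffs: V(1,0)=0.0000, V(1,1)=5.0000
Node (0,0) S=160.0000: V=(p*·5.0000+(1−p*)·0.0000)/1.09=3.8097; Δ=(5.0000−0.0000)/(190.4000−96.0000)=0.0530; B=V−Δ·S=-4.6649
Self-financing check: at every node Δ·S+B equals the discounted successor values.

(0,0): Delta=0.0530 Bond=-4.6649
V0=3.8097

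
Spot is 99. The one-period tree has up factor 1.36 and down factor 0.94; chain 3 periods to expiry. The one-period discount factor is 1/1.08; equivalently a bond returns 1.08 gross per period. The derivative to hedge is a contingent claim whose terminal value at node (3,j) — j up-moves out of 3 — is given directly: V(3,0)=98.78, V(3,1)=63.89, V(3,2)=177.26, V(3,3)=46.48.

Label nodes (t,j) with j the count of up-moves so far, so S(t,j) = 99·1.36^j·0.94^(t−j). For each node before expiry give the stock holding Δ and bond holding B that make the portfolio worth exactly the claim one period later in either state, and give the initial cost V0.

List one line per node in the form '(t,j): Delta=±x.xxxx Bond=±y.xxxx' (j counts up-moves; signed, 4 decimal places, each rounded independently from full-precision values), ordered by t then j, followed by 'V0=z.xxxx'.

No-arbitrage ⇒ martingale measure with p* = (R−d)/(u−d) = 0.3333.
Terminal values V(3,·): V(3,0)=98.7800, V(3,1)=63.8900, V(3,2)=177.2600, V(3,3)=46.4800
Node (2,0) S=87.4764: V=(p*·63.8900+(1−p*)·98.7800)/1.08=80.6944; Δ=(63.8900−98.7800)/(118.9679−82.2278)=-0.9496; B=V−Δ·S=163.7659
Node (2,1) S=126.5616: V=(p*·177.2600+(1−p*)·63.8900)/1.08=94.1481; Δ=(177.2600−63.8900)/(172.1238−118.9679)=2.1328; B=V−Δ·S=-175.7804
Node (2,2) S=183.1104: V=(p*·46.4800+(1−p*)·177.2600)/1.08=123.7654; Δ=(46.4800−177.2600)/(249.0301−172.1238)=-1.7005; B=V−Δ·S=435.1464
Node (1,0) S=93.0600: V=(p*·94.1481+(1−p*)·80.6944)/1.08=78.8695; Δ=(94.1481−80.6944)/(126.5616−87.4764)=0.3442; B=V−Δ·S=46.8368
Node (1,1) S=134.6400: V=(p*·123.7654+(1−p*)·94.1481)/1.08=96.3153; Δ=(123.7654−94.1481)/(183.1104−126.5616)=0.5237; B=V−Δ·S=25.7980
Node (0,0) S=99.0000: V=(p*·96.3153+(1−p*)·78.8695)/1.08=78.4118; Δ=(96.3153−78.8695)/(134.6400−93.0600)=0.4196; B=V−Δ·S=36.8740
Each (Δ,B) replicates both successor values, so the strategy is self-financing and V0 is arbitrage-free.

(0,0): Delta=0.4196 Bond=36.8740
(1,0): Delta=0.3442 Bond=46.8368
(1,1): Delta=0.5237 Bond=25.7980
(2,0): Delta=-0.9496 Bond=163.7659
(2,1): Delta=2.1328 Bond=-175.7804
(2,2): Delta=-1.7005 Bond=435.1464
V0=78.4118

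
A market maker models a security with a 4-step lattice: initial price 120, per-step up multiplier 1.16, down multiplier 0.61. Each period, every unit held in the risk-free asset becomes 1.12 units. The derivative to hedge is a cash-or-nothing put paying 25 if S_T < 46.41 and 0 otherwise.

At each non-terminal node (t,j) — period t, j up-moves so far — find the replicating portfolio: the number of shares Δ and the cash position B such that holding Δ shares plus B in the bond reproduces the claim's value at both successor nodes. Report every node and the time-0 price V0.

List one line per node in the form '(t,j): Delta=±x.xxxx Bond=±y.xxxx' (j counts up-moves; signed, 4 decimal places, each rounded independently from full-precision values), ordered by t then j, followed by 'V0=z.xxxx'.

Under the risk-neutral measure, an up-move has probability p* = (R−d)/(u−d) = 0.9273 and values discount at R = 1.12.
Terminal values V(4,·): V(4,0)=25.0000, V(4,1)=25.0000, V(4,2)=0.0000, V(4,3)=0.0000, V(4,4)=0.0000
(3,0): S=27.2377. Δ = (V_up−V_dn)/(S_up−S_dn) = (25.0000−25.0000)/(31.5958−16.6150) = 0.0000. V = [p*·25.0000 + (1−p*)·25.0000]/1.12 = 22.3214. B = V − Δ·S = 22.3214.
(3,1): S=51.7963. Δ = (V_up−V_dn)/(S_up−S_dn) = (0.0000−25.0000)/(60.0837−31.5958) = -0.8776. V = [p*·0.0000 + (1−p*)·25.0000]/1.12 = 1.6234. B = V − Δ·S = 47.0779.
(3,2): S=98.4979. Δ = (V_up−V_dn)/(S_up−S_dn) = (0.0000−0.0000)/(114.2576−60.0837) = 0.0000. V = [p*·0.0000 + (1−p*)·0.0000]/1.12 = 0.0000. B = V − Δ·S = 0.0000.
(3,3): S=187.3075. Δ = (V_up−V_dn)/(S_up−S_dn) = (0.0000−0.0000)/(217.2767−114.2576) = 0.0000. V = [p*·0.0000 + (1−p*)·0.0000]/1.12 = 0.0000. B = V − Δ·S = 0.0000.
(2,0): S=44.6520. Δ = (V_up−V_dn)/(S_up−S_dn) = (1.6234−22.3214)/(51.7963−27.2377) = -0.8428. V = [p*·1.6234 + (1−p*)·22.3214]/1.12 = 2.7935. B = V − Δ·S = 40.4263.
(2,1): S=84.9120. Δ = (V_up−V_dn)/(S_up−S_dn) = (0.0000−1.6234)/(98.4979−51.7963) = -0.0348. V = [p*·0.0000 + (1−p*)·1.6234]/1.12 = 0.1054. B = V − Δ·S = 3.0570.
(2,2): S=161.4720. Δ = (V_up−V_dn)/(S_up−S_dn) = (0.0000−0.0000)/(187.3075−98.4979) = 0.0000. V = [p*·0.0000 + (1−p*)·0.0000]/1.12 = 0.0000. B = V − Δ·S = 0.0000.
(1,0): S=73.2000. Δ = (V_up−V_dn)/(S_up−S_dn) = (0.1054−2.7935)/(84.9120−44.6520) = -0.0668. V = [p*·0.1054 + (1−p*)·2.7935]/1.12 = 0.2687. B = V − Δ·S = 5.1560.
(1,1): S=139.2000. Δ = (V_up−V_dn)/(S_up−S_dn) = (0.0000−0.1054)/(161.4720−84.9120) = -0.0014. V = [p*·0.0000 + (1−p*)·0.1054]/1.12 = 0.0068. B = V − Δ·S = 0.1985.
(0,0): S=120.0000. Δ = (V_up−V_dn)/(S_up−S_dn) = (0.0068−0.2687)/(139.2000−73.2000) = -0.0040. V = [p*·0.0068 + (1−p*)·0.2687]/1.12 = 0.0231. B = V − Δ·S = 0.4992.
Root portfolio cost Δ·120+B reproduces V0=0.0231.

(0,0): Delta=-0.0040 Bond=0.4992
(1,0): Delta=-0.0668 Bond=5.1560
(1,1): Delta=-0.0014 Bond=0.1985
(2,0): Delta=-0.8428 Bond=40.4263
(2,1): Delta=-0.0348 Bond=3.0570
(2,2): Delta=0.0000 Bond=0.0000
(3,0): Delta=0.0000 Bond=22.3214
(3,1): Delta=-0.8776 Bond=47.0779
(3,2): Delta=0.0000 Bond=0.0000
(3,3): Delta=0.0000 Bond=0.0000
V0=0.0231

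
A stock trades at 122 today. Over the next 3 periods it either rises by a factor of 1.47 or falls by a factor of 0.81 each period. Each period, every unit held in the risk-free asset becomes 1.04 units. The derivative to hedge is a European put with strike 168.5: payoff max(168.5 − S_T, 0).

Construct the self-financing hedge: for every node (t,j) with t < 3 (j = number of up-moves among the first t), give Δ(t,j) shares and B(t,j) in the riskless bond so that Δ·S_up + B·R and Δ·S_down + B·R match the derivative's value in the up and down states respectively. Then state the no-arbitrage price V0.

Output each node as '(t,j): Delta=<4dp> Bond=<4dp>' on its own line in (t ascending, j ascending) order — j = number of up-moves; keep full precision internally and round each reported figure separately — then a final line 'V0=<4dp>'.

(0,0): Delta=-0.5225 Bond=109.2903
(1,0): Delta=-0.7686 Bond=137.9780
(1,1): Delta=-0.2691 Bond=68.2016
(2,0): Delta=-1.0000 Bond=162.0192
(2,1): Delta=-0.5302 Bond=108.8687
(2,2): Delta=0.0000 Bond=0.0000
V0=45.5408

No-arbitrage ⇒ martingale measure with p* = (R−d)/(u−d) = 0.3485.
Terminal values V(3,·): V(3,0)=103.6642, V(3,1)=50.8350, V(3,2)=0.0000, V(3,3)=0.0000
  t=2,j=0: stock 80.0442 → up 117.6650 (V=50.8350), down 64.8358 (V=103.6642). Price 81.9750; hedge Δ=-1.0000, bond B=162.0192.
  t=2,j=1: stock 145.2654 → up 213.5401 (V=0.0000), down 117.6650 (V=50.8350). Price 31.8460; hedge Δ=-0.5302, bond B=108.8687.
  t=2,j=2: stock 263.6298 → up 387.5358 (V=0.0000), down 213.5401 (V=0.0000). Price 0.0000; hedge Δ=0.0000, bond B=0.0000.
  t=1,j=0: stock 98.8200 → up 145.2654 (V=31.8460), down 80.0442 (V=81.9750). Price 62.0248; hedge Δ=-0.7686, bond B=137.9780.
  t=1,j=1: stock 179.3400 → up 263.6298 (V=0.0000), down 145.2654 (V=31.8460). Price 19.9501; hedge Δ=-0.2691, bond B=68.2016.
  t=0,j=0: stock 122.0000 → up 179.3400 (V=19.9501), down 98.8200 (V=62.0248). Price 45.5408; hedge Δ=-0.5225, bond B=109.2903.
The time-0 hedge costs 45.5408, which is the no-arbitrage price.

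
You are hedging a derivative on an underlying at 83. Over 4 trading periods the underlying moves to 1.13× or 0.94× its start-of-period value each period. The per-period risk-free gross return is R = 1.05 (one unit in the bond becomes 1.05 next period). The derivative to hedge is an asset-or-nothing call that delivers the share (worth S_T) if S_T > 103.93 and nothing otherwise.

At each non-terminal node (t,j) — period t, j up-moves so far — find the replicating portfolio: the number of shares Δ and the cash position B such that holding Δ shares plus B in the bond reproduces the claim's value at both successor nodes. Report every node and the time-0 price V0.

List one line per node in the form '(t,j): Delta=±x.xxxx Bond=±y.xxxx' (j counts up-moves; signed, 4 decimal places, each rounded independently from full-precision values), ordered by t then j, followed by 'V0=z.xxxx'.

Since d<R<u, set p* = (R−d)/(u−d) = 0.5789; price each node as the discounted p*-expectation of its children.
At expiry t=4: V(4,0)=0.0000, V(4,1)=0.0000, V(4,2)=0.0000, V(4,3)=112.5748, V(4,4)=135.3293
Node (3,0) S=68.9385: V=(p*·0.0000+(1−p*)·0.0000)/1.05=0.0000; Δ=(0.0000−0.0000)/(77.9005−64.8022)=0.0000; B=V−Δ·S=0.0000
Node (3,1) S=82.8728: V=(p*·0.0000+(1−p*)·0.0000)/1.05=0.0000; Δ=(0.0000−0.0000)/(93.6463−77.9005)=0.0000; B=V−Δ·S=0.0000
Node (3,2) S=99.6237: V=(p*·112.5748+(1−p*)·0.0000)/1.05=62.0713; Δ=(112.5748−0.0000)/(112.5748−93.6463)=5.9474; B=V−Δ·S=-530.4277
Node (3,3) S=119.7605: V=(p*·135.3293+(1−p*)·112.5748)/1.05=119.7605; Δ=(135.3293−112.5748)/(135.3293−112.5748)=1.0000; B=V−Δ·S=0.0000
Node (2,0) S=73.3388: V=(p*·0.0000+(1−p*)·0.0000)/1.05=0.0000; Δ=(0.0000−0.0000)/(82.8728−68.9385)=0.0000; B=V−Δ·S=0.0000
Node (2,1) S=88.1626: V=(p*·62.0713+(1−p*)·0.0000)/1.05=34.2248; Δ=(62.0713−0.0000)/(99.6237−82.8728)=3.7056; B=V−Δ·S=-292.4664
Node (2,2) S=105.9827: V=(p*·119.7605+(1−p*)·62.0713)/1.05=90.9241; Δ=(119.7605−62.0713)/(119.7605−99.6237)=2.8649; B=V−Δ·S=-212.7029
Node (1,0) S=78.0200: V=(p*·34.2248+(1−p*)·0.0000)/1.05=18.8708; Δ=(34.2248−0.0000)/(88.1626−73.3388)=2.3088; B=V−Δ·S=-161.2597
Node (1,1) S=93.7900: V=(p*·90.9241+(1−p*)·34.2248)/1.05=63.8578; Δ=(90.9241−34.2248)/(105.9827−88.1626)=3.1818; B=V−Δ·S=-234.5595
Node (0,0) S=83.0000: V=(p*·63.8578+(1−p*)·18.8708)/1.05=42.7771; Δ=(63.8578−18.8708)/(93.7900−78.0200)=2.8527; B=V−Δ·S=-193.9966
Each (Δ,B) replicates both successor values, so the strategy is self-financing and V0 is arbitrage-free.

(0,0): Delta=2.8527 Bond=-193.9966
(1,0): Delta=2.3088 Bond=-161.2597
(1,1): Delta=3.1818 Bond=-234.5595
(2,0): Delta=0.0000 Bond=0.0000
(2,1): Delta=3.7056 Bond=-292.4664
(2,2): Delta=2.8649 Bond=-212.7029
(3,0): Delta=0.0000 Bond=0.0000
(3,1): Delta=0.0000 Bond=0.0000
(3,2): Delta=5.9474 Bond=-530.4277
(3,3): Delta=1.0000 Bond=0.0000
V0=42.7771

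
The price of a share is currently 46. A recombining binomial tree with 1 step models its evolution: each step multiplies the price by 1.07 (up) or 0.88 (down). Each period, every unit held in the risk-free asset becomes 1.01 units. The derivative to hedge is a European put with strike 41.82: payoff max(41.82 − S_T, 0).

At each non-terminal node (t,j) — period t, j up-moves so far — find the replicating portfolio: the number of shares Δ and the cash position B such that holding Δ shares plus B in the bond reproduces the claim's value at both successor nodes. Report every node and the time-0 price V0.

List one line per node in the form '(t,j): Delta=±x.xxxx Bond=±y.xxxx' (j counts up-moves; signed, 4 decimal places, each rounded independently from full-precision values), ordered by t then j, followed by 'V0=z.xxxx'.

(0,0): Delta=-0.1533 Bond=7.4716
V0=0.4190

Risk-neutral probability p* = (R−d)/(u−d) = (1.01−0.88)/(1.07−0.88) = 0.6842.
Terminal payoffs: V(1,0)=1.3400, V(1,1)=0.0000
Node (0,0) S=46.0000: V=(p*·0.0000+(1−p*)·1.3400)/1.01=0.4190; Δ=(0.0000−1.3400)/(49.2200−40.4800)=-0.1533; B=V−Δ·S=7.4716
Check: Δ(0,0)·S0 + B(0,0) = 0.4190 = V0.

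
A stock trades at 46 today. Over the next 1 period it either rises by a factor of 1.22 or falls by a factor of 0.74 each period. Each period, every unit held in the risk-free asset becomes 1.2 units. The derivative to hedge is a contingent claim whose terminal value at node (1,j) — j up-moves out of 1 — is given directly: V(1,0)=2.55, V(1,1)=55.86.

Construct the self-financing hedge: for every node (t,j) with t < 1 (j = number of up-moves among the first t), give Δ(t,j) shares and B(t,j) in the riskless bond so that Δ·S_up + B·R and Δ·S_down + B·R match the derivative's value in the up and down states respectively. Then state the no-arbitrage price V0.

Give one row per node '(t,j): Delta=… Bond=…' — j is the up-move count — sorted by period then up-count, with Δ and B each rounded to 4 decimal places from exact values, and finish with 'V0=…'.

Under the risk-neutral measure, an up-move has probability p* = (R−d)/(u−d) = 0.9583 and values discount at R = 1.2.
Terminal payoffs: V(1,0)=2.5500, V(1,1)=55.8600
(0,0): S=46.0000. Δ = (V_up−V_dn)/(S_up−S_dn) = (55.8600−2.5500)/(56.1200−34.0400) = 2.4144. V = [p*·55.8600 + (1−p*)·2.5500]/1.2 = 44.6990. B = V − Δ·S = -66.3635.
Self-financing check: at every node Δ·S+B equals the discounted successor values.

(0,0): Delta=2.4144 Bond=-66.3635
V0=44.6990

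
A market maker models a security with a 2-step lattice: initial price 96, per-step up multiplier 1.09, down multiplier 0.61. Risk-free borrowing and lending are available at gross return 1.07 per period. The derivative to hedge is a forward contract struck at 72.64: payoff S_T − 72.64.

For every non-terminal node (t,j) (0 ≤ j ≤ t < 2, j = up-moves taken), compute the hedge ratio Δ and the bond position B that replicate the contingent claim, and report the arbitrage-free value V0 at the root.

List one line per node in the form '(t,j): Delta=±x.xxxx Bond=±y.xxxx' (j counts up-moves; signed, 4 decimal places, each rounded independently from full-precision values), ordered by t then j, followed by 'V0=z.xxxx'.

(0,0): Delta=1.0000 Bond=-63.4466
(1,0): Delta=1.0000 Bond=-67.8879
(1,1): Delta=1.0000 Bond=-67.8879
V0=32.5534

No-arbitrage ⇒ martingale measure with p* = (R−d)/(u−d) = 0.9583.
Terminal payoffs: V(2,0)=-36.9184, V(2,1)=-8.8096, V(2,2)=41.4176
(1,0): S=58.5600. Δ = (V_up−V_dn)/(S_up−S_dn) = (-8.8096−-36.9184)/(63.8304−35.7216) = 1.0000. V = [p*·-8.8096 + (1−p*)·-36.9184]/1.07 = -9.3279. B = V − Δ·S = -67.8879.
(1,1): S=104.6400. Δ = (V_up−V_dn)/(S_up−S_dn) = (41.4176−-8.8096)/(114.0576−63.8304) = 1.0000. V = [p*·41.4176 + (1−p*)·-8.8096]/1.07 = 36.7521. B = V − Δ·S = -67.8879.
(0,0): S=96.0000. Δ = (V_up−V_dn)/(S_up−S_dn) = (36.7521−-9.3279)/(104.6400−58.5600) = 1.0000. V = [p*·36.7521 + (1−p*)·-9.3279]/1.07 = 32.5534. B = V − Δ·S = -63.4466.
Root portfolio cost Δ·96+B reproduces V0=32.5534.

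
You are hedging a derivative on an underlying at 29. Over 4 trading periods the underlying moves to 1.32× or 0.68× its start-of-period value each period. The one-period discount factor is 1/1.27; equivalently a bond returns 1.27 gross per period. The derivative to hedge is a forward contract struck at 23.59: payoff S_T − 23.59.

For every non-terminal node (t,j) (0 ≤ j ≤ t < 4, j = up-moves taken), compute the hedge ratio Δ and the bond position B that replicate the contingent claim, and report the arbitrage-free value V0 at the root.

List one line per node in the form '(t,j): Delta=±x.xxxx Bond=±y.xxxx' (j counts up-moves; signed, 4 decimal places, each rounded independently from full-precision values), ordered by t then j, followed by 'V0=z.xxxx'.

(0,0): Delta=1.0000 Bond=-9.0680
(1,0): Delta=1.0000 Bond=-11.5164
(1,1): Delta=1.0000 Bond=-11.5164
(2,0): Delta=1.0000 Bond=-14.6258
(2,1): Delta=1.0000 Bond=-14.6258
(2,2): Delta=1.0000 Bond=-14.6258
(3,0): Delta=1.0000 Bond=-18.5748
(3,1): Delta=1.0000 Bond=-18.5748
(3,2): Delta=1.0000 Bond=-18.5748
(3,3): Delta=1.0000 Bond=-18.5748
V0=19.9320

Under the risk-neutral measure, an up-move has probability p* = (R−d)/(u−d) = 0.9219 and values discount at R = 1.27.
Terminal values V(4,·): V(4,0)=-17.3894, V(4,1)=-11.5535, V(4,2)=-0.2251, V(4,3)=21.7654, V(4,4)=64.4528
(3,0): S=9.1185. Δ = (V_up−V_dn)/(S_up−S_dn) = (-11.5535−-17.3894)/(12.0365−6.2006) = 1.0000. V = [p*·-11.5535 + (1−p*)·-17.3894]/1.27 = -9.4563. B = V − Δ·S = -18.5748.
(3,1): S=17.7007. Δ = (V_up−V_dn)/(S_up−S_dn) = (-0.2251−-11.5535)/(23.3649−12.0365) = 1.0000. V = [p*·-0.2251 + (1−p*)·-11.5535]/1.27 = -0.8741. B = V − Δ·S = -18.5748.
(3,2): S=34.3601. Δ = (V_up−V_dn)/(S_up−S_dn) = (21.7654−-0.2251)/(45.3554−23.3649) = 1.0000. V = [p*·21.7654 + (1−p*)·-0.2251]/1.27 = 15.7853. B = V − Δ·S = -18.5748.
(3,3): S=66.6991. Δ = (V_up−V_dn)/(S_up−S_dn) = (64.4528−21.7654)/(88.0428−45.3554) = 1.0000. V = [p*·64.4528 + (1−p*)·21.7654]/1.27 = 48.1243. B = V − Δ·S = -18.5748.
(2,0): S=13.4096. Δ = (V_up−V_dn)/(S_up−S_dn) = (-0.8741−-9.4563)/(17.7007−9.1185) = 1.0000. V = [p*·-0.8741 + (1−p*)·-9.4563]/1.27 = -1.2162. B = V − Δ·S = -14.6258.
(2,1): S=26.0304. Δ = (V_up−V_dn)/(S_up−S_dn) = (15.7853−-0.8741)/(34.3601−17.7007) = 1.0000. V = [p*·15.7853 + (1−p*)·-0.8741]/1.27 = 11.4046. B = V − Δ·S = -14.6258.
(2,2): S=50.5296. Δ = (V_up−V_dn)/(S_up−S_dn) = (48.1243−15.7853)/(66.6991−34.3601) = 1.0000. V = [p*·48.1243 + (1−p*)·15.7853]/1.27 = 35.9038. B = V − Δ·S = -14.6258.
(1,0): S=19.7200. Δ = (V_up−V_dn)/(S_up−S_dn) = (11.4046−-1.2162)/(26.0304−13.4096) = 1.0000. V = [p*·11.4046 + (1−p*)·-1.2162]/1.27 = 8.2036. B = V − Δ·S = -11.5164.
(1,1): S=38.2800. Δ = (V_up−V_dn)/(S_up−S_dn) = (35.9038−11.4046)/(50.5296−26.0304) = 1.0000. V = [p*·35.9038 + (1−p*)·11.4046]/1.27 = 26.7636. B = V − Δ·S = -11.5164.
(0,0): S=29.0000. Δ = (V_up−V_dn)/(S_up−S_dn) = (26.7636−8.2036)/(38.2800−19.7200) = 1.0000. V = [p*·26.7636 + (1−p*)·8.2036]/1.27 = 19.9320. B = V − Δ·S = -9.0680.
Root portfolio cost Δ·29+B reproduces V0=19.9320.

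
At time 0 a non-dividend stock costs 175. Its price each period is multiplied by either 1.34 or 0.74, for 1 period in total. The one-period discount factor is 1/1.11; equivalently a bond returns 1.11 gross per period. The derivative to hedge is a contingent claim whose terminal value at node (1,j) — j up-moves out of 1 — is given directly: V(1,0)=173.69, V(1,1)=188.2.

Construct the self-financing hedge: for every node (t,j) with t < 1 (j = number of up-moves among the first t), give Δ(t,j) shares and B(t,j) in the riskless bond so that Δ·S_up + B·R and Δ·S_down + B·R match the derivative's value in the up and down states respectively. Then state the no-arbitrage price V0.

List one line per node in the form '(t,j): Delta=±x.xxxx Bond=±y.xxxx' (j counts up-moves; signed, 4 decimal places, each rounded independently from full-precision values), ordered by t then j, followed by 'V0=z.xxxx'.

Since d<R<u, set p* = (R−d)/(u−d) = 0.6167; price each node as the discounted p*-expectation of its children.
Terminal payoffs: V(1,0)=173.6900, V(1,1)=188.2000
  t=0,j=0: stock 175.0000 → up 234.5000 (V=188.2000), down 129.5000 (V=173.6900). Price 164.5386; hedge Δ=0.1382, bond B=140.3553.
The time-0 hedge costs 164.5386, which is the no-arbitrage price.

(0,0): Delta=0.1382 Bond=140.3553
V0=164.5386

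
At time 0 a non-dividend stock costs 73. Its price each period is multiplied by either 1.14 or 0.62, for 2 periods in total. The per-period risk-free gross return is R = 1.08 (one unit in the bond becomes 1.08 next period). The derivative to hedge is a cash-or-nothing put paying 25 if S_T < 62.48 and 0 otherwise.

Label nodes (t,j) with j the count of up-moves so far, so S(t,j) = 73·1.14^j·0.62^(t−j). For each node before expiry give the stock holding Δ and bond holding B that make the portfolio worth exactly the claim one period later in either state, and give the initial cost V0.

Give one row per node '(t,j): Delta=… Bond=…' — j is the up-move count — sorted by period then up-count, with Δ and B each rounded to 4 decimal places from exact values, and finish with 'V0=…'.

(0,0): Delta=-0.5394 Bond=44.0401
(1,0): Delta=0.0000 Bond=23.1481
(1,1): Delta=-0.5777 Bond=50.7479
V0=4.6608

Since d<R<u, set p* = (R−d)/(u−d) = 0.8846; price each node as the discounted p*-expectation of its children.
Terminal values V(2,·): V(2,0)=25.0000, V(2,1)=25.0000, V(2,2)=0.0000
(1,0): S=45.2600. Δ = (V_up−V_dn)/(S_up−S_dn) = (25.0000−25.0000)/(51.5964−28.0612) = 0.0000. V = [p*·25.0000 + (1−p*)·25.0000]/1.08 = 23.1481. B = V − Δ·S = 23.1481.
(1,1): S=83.2200. Δ = (V_up−V_dn)/(S_up−S_dn) = (0.0000−25.0000)/(94.8708−51.5964) = -0.5777. V = [p*·0.0000 + (1−p*)·25.0000]/1.08 = 2.6709. B = V − Δ·S = 50.7479.
(0,0): S=73.0000. Δ = (V_up−V_dn)/(S_up−S_dn) = (2.6709−23.1481)/(83.2200−45.2600) = -0.5394. V = [p*·2.6709 + (1−p*)·23.1481]/1.08 = 4.6608. B = V − Δ·S = 44.0401.
Self-financing check: at every node Δ·S+B equals the discounted successor values.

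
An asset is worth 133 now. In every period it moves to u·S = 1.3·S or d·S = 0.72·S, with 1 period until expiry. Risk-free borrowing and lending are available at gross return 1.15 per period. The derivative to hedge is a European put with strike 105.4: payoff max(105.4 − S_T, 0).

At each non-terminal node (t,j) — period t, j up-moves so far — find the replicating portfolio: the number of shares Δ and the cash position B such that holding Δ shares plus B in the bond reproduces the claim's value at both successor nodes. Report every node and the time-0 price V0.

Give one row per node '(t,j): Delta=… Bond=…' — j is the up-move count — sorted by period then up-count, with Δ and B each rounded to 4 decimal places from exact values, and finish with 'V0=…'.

(0,0): Delta=-0.1250 Bond=18.7886
V0=2.1679

Risk-neutral probability p* = (R−d)/(u−d) = (1.15−0.72)/(1.3−0.72) = 0.7414.
Terminal values V(1,·): V(1,0)=9.6400, V(1,1)=0.0000
  t=0,j=0: stock 133.0000 → up 172.9000 (V=0.0000), down 95.7600 (V=9.6400). Price 2.1679; hedge Δ=-0.1250, bond B=18.7886.
Each (Δ,B) replicates both successor values, so the strategy is self-financing and V0 is arbitrage-free.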